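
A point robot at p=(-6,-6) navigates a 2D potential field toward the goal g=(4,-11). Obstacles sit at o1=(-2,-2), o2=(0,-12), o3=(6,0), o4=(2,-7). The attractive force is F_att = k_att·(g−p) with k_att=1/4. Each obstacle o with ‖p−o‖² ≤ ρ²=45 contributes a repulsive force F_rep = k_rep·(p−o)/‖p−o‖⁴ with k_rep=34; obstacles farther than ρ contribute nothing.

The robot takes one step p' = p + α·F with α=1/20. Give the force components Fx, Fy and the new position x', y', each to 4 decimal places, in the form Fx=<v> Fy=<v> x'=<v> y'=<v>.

Fx=2.3672 Fy=-1.3828 x'=-5.8816 y'=-6.0691

F_att = 1/4·(g−p) = 1/4·(10,-5) = (2.5000,-1.2500)
o1: d²=32 ≤ ρ²=45; F_rep = 34·(-4,-4)/32² = (-0.1328,-0.1328)
o2: d²=72 > ρ²=45 → inactive
o3: d²=180 > ρ²=45 → inactive
o4: d²=65 > ρ²=45 → inactive
F = F_att + ΣF_rep = (2.3672,-1.3828)
p' = p + 1/20·F = (-5.8816,-6.0691)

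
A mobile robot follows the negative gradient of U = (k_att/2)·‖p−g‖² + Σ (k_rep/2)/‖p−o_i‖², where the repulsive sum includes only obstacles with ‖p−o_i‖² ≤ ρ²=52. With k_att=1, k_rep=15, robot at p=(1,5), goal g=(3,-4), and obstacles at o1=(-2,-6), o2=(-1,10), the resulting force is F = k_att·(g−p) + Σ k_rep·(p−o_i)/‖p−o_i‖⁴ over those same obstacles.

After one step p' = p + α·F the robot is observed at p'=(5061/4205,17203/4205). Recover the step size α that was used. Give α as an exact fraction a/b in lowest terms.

α = 1/10

F_att = 1·(g−p) = 1·(2,-9) = (2.0000,-9.0000)
o1: d²=130 > ρ²=52 → inactive
o2: d²=29 ≤ ρ²=52; F_rep = 15·(2,-5)/29² = (0.0357,-0.0892)
F = F_att + ΣF_rep = (2.0357,-9.0892)
Δp = p'−p = (0.2036,-0.9089); α = Δx/Fx = (856/4205) / (1712/841) = 1/10
check: Δy/Fy = (-3822/4205) / (-7644/841) = 1/10 ✓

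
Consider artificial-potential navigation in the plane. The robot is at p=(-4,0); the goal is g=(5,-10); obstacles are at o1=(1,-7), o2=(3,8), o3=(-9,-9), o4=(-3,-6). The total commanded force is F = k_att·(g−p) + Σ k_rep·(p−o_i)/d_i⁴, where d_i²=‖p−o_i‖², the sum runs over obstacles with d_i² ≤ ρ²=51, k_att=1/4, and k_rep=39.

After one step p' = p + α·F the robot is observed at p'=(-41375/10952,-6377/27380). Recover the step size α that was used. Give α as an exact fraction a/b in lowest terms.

α = 1/10

F_att = 1/4·(g−p) = 1/4·(9,-10) = (2.2500,-2.5000)
o1: d²=74 > ρ²=51 → inactive
o2: d²=113 > ρ²=51 → inactive
o3: d²=106 > ρ²=51 → inactive
o4: d²=37 ≤ ρ²=51; F_rep = 39·(-1,6)/37² = (-0.0285,0.1709)
F = F_att + ΣF_rep = (2.2215,-2.3291)
Δp = p'−p = (0.2222,-0.2329); α = Δx/Fx = (2433/10952) / (12165/5476) = 1/10
check: Δy/Fy = (-6377/27380) / (-6377/2738) = 1/10 ✓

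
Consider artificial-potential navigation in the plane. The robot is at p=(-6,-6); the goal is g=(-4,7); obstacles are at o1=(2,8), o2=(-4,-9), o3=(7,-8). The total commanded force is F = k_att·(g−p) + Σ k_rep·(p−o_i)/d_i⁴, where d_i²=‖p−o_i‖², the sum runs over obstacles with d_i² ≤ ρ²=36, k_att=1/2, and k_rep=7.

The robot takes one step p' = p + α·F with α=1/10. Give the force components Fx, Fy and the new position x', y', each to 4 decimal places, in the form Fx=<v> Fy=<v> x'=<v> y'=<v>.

F_att = 1/2·(g−p) = 1/2·(2,13) = (1.0000,6.5000)
o1: d²=260 > ρ²=36 → inactive
o2: d²=13 ≤ ρ²=36; F_rep = 7·(-2,3)/13² = (-0.0828,0.1243)
o3: d²=173 > ρ²=36 → inactive
F = F_att + ΣF_rep = (0.9172,6.6243)
p' = p + 1/10·F = (-5.9083,-5.3376)

Fx=0.9172 Fy=6.6243 x'=-5.9083 y'=-5.3376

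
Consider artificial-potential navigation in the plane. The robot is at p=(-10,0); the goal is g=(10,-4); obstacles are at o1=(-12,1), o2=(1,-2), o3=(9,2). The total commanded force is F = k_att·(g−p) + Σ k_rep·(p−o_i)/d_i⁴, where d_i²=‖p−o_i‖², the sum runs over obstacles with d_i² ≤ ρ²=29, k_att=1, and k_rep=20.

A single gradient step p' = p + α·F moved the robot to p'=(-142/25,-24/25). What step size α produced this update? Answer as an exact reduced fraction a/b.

α = 1/5

F_att = 1·(g−p) = 1·(20,-4) = (20.0000,-4.0000)
o1: d²=5 ≤ ρ²=29; F_rep = 20·(2,-1)/5² = (1.6000,-0.8000)
o2: d²=125 > ρ²=29 → inactive
o3: d²=365 > ρ²=29 → inactive
F = F_att + ΣF_rep = (21.6000,-4.8000)
Δp = p'−p = (4.3200,-0.9600); α = Δx/Fx = (108/25) / (108/5) = 1/5
check: Δy/Fy = (-24/25) / (-24/5) = 1/5 ✓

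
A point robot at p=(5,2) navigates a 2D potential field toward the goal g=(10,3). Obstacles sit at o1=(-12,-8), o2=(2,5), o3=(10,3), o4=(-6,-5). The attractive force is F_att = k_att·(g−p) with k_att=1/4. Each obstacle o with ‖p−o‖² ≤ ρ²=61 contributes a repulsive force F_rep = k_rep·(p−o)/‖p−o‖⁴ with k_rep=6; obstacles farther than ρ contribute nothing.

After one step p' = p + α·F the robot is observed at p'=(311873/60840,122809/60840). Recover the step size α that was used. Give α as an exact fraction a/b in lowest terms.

F_att = 1/4·(g−p) = 1/4·(5,1) = (1.2500,0.2500)
o1: d²=389 > ρ²=61 → inactive
o2: d²=18 ≤ ρ²=61; F_rep = 6·(3,-3)/18² = (0.0556,-0.0556)
o3: d²=26 ≤ ρ²=61; F_rep = 6·(-5,-1)/26² = (-0.0444,-0.0089)
o4: d²=170 > ρ²=61 → inactive
F = F_att + ΣF_rep = (1.2612,0.1856)
Δp = p'−p = (0.1261,0.0186); α = Δx/Fx = (7673/60840) / (7673/6084) = 1/10
check: Δy/Fy = (1129/60840) / (1129/6084) = 1/10 ✓

α = 1/10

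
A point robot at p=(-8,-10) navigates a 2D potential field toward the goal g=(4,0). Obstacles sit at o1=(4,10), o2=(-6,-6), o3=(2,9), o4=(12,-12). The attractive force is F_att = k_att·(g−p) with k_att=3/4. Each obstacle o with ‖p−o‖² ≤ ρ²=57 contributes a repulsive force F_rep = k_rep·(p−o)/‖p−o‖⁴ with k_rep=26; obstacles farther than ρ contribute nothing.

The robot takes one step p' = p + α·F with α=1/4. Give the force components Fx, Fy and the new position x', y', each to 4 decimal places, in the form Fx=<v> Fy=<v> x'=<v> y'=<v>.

F_att = 3/4·(g−p) = 3/4·(12,10) = (9.0000,7.5000)
o1: d²=544 > ρ²=57 → inactive
o2: d²=20 ≤ ρ²=57; F_rep = 26·(-2,-4)/20² = (-0.1300,-0.2600)
o3: d²=461 > ρ²=57 → inactive
o4: d²=404 > ρ²=57 → inactive
F = F_att + ΣF_rep = (8.8700,7.2400)
p' = p + 1/4·F = (-5.7825,-8.1900)

Fx=8.8700 Fy=7.2400 x'=-5.7825 y'=-8.1900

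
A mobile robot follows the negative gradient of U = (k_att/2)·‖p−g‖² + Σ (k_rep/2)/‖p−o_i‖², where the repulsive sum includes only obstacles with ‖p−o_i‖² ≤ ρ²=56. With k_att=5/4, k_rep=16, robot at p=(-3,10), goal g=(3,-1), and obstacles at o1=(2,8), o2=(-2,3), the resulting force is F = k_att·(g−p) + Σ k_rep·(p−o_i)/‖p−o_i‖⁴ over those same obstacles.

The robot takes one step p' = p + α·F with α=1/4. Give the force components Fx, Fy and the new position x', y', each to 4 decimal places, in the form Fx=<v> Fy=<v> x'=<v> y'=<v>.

Fx=7.3985 Fy=-13.6672 x'=-1.1504 y'=6.5832

F_att = 5/4·(g−p) = 5/4·(6,-11) = (7.5000,-13.7500)
o1: d²=29 ≤ ρ²=56; F_rep = 16·(-5,2)/29² = (-0.0951,0.0380)
o2: d²=50 ≤ ρ²=56; F_rep = 16·(-1,7)/50² = (-0.0064,0.0448)
F = F_att + ΣF_rep = (7.3985,-13.6672)
p' = p + 1/4·F = (-1.1504,6.5832)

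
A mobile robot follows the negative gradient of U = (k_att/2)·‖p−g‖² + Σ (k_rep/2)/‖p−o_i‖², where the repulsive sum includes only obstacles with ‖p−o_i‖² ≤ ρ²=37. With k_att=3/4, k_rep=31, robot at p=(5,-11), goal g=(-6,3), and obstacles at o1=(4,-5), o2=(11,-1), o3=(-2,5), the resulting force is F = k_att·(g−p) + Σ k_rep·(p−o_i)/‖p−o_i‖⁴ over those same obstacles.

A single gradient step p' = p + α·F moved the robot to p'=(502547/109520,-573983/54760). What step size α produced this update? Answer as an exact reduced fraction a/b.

α = 1/20

F_att = 3/4·(g−p) = 3/4·(-11,14) = (-8.2500,10.5000)
o1: d²=37 ≤ ρ²=37; F_rep = 31·(1,-6)/37² = (0.0226,-0.1359)
o2: d²=136 > ρ²=37 → inactive
o3: d²=305 > ρ²=37 → inactive
F = F_att + ΣF_rep = (-8.2274,10.3641)
Δp = p'−p = (-0.4114,0.5182); α = Δx/Fx = (-45053/109520) / (-45053/5476) = 1/20
check: Δy/Fy = (28377/54760) / (28377/2738) = 1/20 ✓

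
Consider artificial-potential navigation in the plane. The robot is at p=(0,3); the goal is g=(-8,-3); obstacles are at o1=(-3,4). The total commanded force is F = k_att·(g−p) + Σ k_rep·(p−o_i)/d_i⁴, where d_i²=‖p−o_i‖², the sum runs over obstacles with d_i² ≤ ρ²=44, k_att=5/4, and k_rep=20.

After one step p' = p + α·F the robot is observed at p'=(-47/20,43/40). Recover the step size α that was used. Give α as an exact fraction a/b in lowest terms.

α = 1/4

F_att = 5/4·(g−p) = 5/4·(-8,-6) = (-10.0000,-7.5000)
o1: d²=10 ≤ ρ²=44; F_rep = 20·(3,-1)/10² = (0.6000,-0.2000)
F = F_att + ΣF_rep = (-9.4000,-7.7000)
Δp = p'−p = (-2.3500,-1.9250); α = Δx/Fx = (-47/20) / (-47/5) = 1/4
check: Δy/Fy = (-77/40) / (-77/10) = 1/4 ✓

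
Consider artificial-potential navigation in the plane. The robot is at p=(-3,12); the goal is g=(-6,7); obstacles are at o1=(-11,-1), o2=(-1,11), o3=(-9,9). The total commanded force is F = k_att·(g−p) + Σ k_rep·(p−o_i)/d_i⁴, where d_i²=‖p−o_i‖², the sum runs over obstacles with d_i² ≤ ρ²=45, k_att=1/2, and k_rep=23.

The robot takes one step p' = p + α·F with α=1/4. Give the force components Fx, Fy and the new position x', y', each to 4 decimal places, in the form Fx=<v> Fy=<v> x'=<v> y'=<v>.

Fx=-3.2719 Fy=-1.5459 x'=-3.8180 y'=11.6135

F_att = 1/2·(g−p) = 1/2·(-3,-5) = (-1.5000,-2.5000)
o1: d²=233 > ρ²=45 → inactive
o2: d²=5 ≤ ρ²=45; F_rep = 23·(-2,1)/5² = (-1.8400,0.9200)
o3: d²=45 ≤ ρ²=45; F_rep = 23·(6,3)/45² = (0.0681,0.0341)
F = F_att + ΣF_rep = (-3.2719,-1.5459)
p' = p + 1/4·F = (-3.8180,11.6135)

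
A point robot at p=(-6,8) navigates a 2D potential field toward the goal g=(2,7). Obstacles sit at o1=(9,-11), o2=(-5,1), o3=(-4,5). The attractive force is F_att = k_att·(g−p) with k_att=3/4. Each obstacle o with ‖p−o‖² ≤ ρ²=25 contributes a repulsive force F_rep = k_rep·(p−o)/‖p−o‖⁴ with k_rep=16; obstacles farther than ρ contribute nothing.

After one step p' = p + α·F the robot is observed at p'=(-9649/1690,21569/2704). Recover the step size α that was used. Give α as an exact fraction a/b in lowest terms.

F_att = 3/4·(g−p) = 3/4·(8,-1) = (6.0000,-0.7500)
o1: d²=586 > ρ²=25 → inactive
o2: d²=50 > ρ²=25 → inactive
o3: d²=13 ≤ ρ²=25; F_rep = 16·(-2,3)/13² = (-0.1893,0.2840)
F = F_att + ΣF_rep = (5.8107,-0.4660)
Δp = p'−p = (0.2905,-0.0233); α = Δx/Fx = (491/1690) / (982/169) = 1/20
check: Δy/Fy = (-63/2704) / (-315/676) = 1/20 ✓

α = 1/20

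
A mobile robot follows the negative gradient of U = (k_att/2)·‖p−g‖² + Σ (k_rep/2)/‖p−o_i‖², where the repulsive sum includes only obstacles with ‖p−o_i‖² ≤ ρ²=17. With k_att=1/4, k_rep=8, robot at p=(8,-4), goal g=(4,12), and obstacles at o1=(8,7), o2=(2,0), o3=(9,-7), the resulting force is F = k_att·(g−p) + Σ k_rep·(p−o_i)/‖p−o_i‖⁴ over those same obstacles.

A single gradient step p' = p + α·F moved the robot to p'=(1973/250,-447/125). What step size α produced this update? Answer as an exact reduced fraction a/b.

α = 1/10

F_att = 1/4·(g−p) = 1/4·(-4,16) = (-1.0000,4.0000)
o1: d²=121 > ρ²=17 → inactive
o2: d²=52 > ρ²=17 → inactive
o3: d²=10 ≤ ρ²=17; F_rep = 8·(-1,3)/10² = (-0.0800,0.2400)
F = F_att + ΣF_rep = (-1.0800,4.2400)
Δp = p'−p = (-0.1080,0.4240); α = Δx/Fx = (-27/250) / (-27/25) = 1/10
check: Δy/Fy = (53/125) / (106/25) = 1/10 ✓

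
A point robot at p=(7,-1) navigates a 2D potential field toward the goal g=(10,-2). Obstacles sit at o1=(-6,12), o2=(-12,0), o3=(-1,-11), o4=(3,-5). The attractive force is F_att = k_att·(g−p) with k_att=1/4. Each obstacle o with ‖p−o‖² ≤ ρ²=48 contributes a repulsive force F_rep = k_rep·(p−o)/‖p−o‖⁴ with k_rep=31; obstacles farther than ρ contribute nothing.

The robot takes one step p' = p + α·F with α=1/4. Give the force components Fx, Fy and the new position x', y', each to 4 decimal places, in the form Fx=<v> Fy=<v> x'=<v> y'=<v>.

F_att = 1/4·(g−p) = 1/4·(3,-1) = (0.7500,-0.2500)
o1: d²=338 > ρ²=48 → inactive
o2: d²=362 > ρ²=48 → inactive
o3: d²=164 > ρ²=48 → inactive
o4: d²=32 ≤ ρ²=48; F_rep = 31·(4,4)/32² = (0.1211,0.1211)
F = F_att + ΣF_rep = (0.8711,-0.1289)
p' = p + 1/4·F = (7.2178,-1.0322)

Fx=0.8711 Fy=-0.1289 x'=7.2178 y'=-1.0322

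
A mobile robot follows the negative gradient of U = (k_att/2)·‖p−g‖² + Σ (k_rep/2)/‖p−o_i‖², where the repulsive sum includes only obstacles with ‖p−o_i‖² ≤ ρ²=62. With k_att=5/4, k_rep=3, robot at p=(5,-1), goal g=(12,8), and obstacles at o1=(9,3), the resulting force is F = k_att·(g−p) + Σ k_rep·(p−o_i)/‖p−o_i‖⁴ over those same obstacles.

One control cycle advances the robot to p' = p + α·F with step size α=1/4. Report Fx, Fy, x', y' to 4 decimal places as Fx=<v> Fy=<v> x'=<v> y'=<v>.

F_att = 5/4·(g−p) = 5/4·(7,9) = (8.7500,11.2500)
o1: d²=32 ≤ ρ²=62; F_rep = 3·(-4,-4)/32² = (-0.0117,-0.0117)
F = F_att + ΣF_rep = (8.7383,11.2383)
p' = p + 1/4·F = (7.1846,1.8096)

Fx=8.7383 Fy=11.2383 x'=7.1846 y'=1.8096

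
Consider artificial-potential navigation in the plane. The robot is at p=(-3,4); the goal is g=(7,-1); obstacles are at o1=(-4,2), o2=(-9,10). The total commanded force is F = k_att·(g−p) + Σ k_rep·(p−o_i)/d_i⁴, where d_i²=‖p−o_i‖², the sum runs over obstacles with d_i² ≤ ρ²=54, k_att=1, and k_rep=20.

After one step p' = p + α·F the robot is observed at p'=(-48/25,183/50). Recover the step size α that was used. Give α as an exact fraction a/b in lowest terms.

α = 1/10

F_att = 1·(g−p) = 1·(10,-5) = (10.0000,-5.0000)
o1: d²=5 ≤ ρ²=54; F_rep = 20·(1,2)/5² = (0.8000,1.6000)
o2: d²=72 > ρ²=54 → inactive
F = F_att + ΣF_rep = (10.8000,-3.4000)
Δp = p'−p = (1.0800,-0.3400); α = Δx/Fx = (27/25) / (54/5) = 1/10
check: Δy/Fy = (-17/50) / (-17/5) = 1/10 ✓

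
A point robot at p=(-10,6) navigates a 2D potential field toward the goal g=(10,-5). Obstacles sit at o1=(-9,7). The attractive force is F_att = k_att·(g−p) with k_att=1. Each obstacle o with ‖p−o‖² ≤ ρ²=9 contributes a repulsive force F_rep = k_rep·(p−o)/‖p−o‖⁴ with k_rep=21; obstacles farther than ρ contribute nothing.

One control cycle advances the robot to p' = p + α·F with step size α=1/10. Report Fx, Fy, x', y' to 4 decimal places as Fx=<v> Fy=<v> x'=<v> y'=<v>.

Fx=14.7500 Fy=-16.2500 x'=-8.5250 y'=4.3750

F_att = 1·(g−p) = 1·(20,-11) = (20.0000,-11.0000)
o1: d²=2 ≤ ρ²=9; F_rep = 21·(-1,-1)/2² = (-5.2500,-5.2500)
F = F_att + ΣF_rep = (14.7500,-16.2500)
p' = p + 1/10·F = (-8.5250,4.3750)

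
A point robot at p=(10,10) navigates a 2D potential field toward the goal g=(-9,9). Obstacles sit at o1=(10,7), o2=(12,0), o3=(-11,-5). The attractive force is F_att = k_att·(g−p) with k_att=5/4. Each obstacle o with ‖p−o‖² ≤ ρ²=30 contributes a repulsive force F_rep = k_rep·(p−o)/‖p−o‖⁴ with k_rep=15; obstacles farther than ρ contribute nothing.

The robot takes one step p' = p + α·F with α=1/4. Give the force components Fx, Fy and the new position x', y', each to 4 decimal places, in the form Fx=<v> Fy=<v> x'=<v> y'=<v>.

Fx=-23.7500 Fy=-0.6944 x'=4.0625 y'=9.8264

F_att = 5/4·(g−p) = 5/4·(-19,-1) = (-23.7500,-1.2500)
o1: d²=9 ≤ ρ²=30; F_rep = 15·(0,3)/9² = (0.0000,0.5556)
o2: d²=104 > ρ²=30 → inactive
o3: d²=666 > ρ²=30 → inactive
F = F_att + ΣF_rep = (-23.7500,-0.6944)
p' = p + 1/4·F = (4.0625,9.8264)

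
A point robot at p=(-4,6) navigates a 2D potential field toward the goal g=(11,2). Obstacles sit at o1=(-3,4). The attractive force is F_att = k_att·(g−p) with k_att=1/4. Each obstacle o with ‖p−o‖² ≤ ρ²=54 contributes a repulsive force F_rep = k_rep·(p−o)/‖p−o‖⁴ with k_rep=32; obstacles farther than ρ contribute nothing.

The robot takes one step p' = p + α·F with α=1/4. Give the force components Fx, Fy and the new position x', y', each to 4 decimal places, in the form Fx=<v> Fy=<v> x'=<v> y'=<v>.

Fx=2.4700 Fy=1.5600 x'=-3.3825 y'=6.3900

F_att = 1/4·(g−p) = 1/4·(15,-4) = (3.7500,-1.0000)
o1: d²=5 ≤ ρ²=54; F_rep = 32·(-1,2)/5² = (-1.2800,2.5600)
F = F_att + ΣF_rep = (2.4700,1.5600)
p' = p + 1/4·F = (-3.3825,6.3900)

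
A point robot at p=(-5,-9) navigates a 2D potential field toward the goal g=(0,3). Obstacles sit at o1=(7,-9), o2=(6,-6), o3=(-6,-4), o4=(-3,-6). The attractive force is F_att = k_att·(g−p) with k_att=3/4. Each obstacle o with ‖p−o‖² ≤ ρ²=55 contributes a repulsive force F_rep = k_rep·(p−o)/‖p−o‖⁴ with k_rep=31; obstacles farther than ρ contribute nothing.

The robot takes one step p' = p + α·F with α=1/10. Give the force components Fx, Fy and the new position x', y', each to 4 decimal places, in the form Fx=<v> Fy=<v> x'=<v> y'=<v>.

F_att = 3/4·(g−p) = 3/4·(5,12) = (3.7500,9.0000)
o1: d²=144 > ρ²=55 → inactive
o2: d²=130 > ρ²=55 → inactive
o3: d²=26 ≤ ρ²=55; F_rep = 31·(1,-5)/26² = (0.0459,-0.2293)
o4: d²=13 ≤ ρ²=55; F_rep = 31·(-2,-3)/13² = (-0.3669,-0.5503)
F = F_att + ΣF_rep = (3.4290,8.2204)
p' = p + 1/10·F = (-4.6571,-8.1780)

Fx=3.4290 Fy=8.2204 x'=-4.6571 y'=-8.1780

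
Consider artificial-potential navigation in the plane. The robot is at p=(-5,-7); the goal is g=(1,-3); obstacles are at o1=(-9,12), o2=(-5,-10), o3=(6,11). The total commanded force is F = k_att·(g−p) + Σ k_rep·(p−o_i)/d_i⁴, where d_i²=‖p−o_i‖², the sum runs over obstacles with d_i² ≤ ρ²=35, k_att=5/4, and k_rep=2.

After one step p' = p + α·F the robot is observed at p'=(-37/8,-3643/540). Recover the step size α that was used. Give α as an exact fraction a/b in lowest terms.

F_att = 5/4·(g−p) = 5/4·(6,4) = (7.5000,5.0000)
o1: d²=377 > ρ²=35 → inactive
o2: d²=9 ≤ ρ²=35; F_rep = 2·(0,3)/9² = (0.0000,0.0741)
o3: d²=445 > ρ²=35 → inactive
F = F_att + ΣF_rep = (7.5000,5.0741)
Δp = p'−p = (0.3750,0.2537); α = Δx/Fx = (3/8) / (15/2) = 1/20
check: Δy/Fy = (137/540) / (137/27) = 1/20 ✓

α = 1/20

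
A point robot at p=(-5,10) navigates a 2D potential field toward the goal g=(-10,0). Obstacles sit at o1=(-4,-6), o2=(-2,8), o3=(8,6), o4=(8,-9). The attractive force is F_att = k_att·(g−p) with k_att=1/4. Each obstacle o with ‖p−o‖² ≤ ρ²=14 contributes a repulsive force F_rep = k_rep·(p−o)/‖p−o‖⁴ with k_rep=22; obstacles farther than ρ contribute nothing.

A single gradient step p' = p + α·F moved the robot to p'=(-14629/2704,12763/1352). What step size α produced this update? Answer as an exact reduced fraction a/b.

F_att = 1/4·(g−p) = 1/4·(-5,-10) = (-1.2500,-2.5000)
o1: d²=257 > ρ²=14 → inactive
o2: d²=13 ≤ ρ²=14; F_rep = 22·(-3,2)/13² = (-0.3905,0.2604)
o3: d²=185 > ρ²=14 → inactive
o4: d²=530 > ρ²=14 → inactive
F = F_att + ΣF_rep = (-1.6405,-2.2396)
Δp = p'−p = (-0.4101,-0.5599); α = Δx/Fx = (-1109/2704) / (-1109/676) = 1/4
check: Δy/Fy = (-757/1352) / (-757/338) = 1/4 ✓

α = 1/4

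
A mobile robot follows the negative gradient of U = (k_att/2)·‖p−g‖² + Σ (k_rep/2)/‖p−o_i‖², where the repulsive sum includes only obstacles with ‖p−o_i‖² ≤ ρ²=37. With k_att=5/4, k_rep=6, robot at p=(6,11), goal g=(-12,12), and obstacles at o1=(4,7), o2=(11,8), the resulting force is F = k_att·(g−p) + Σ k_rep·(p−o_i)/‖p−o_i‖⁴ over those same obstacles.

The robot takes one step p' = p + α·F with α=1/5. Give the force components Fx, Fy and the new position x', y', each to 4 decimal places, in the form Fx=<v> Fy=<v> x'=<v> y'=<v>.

Fx=-22.4960 Fy=1.3256 x'=1.5008 y'=11.2651

F_att = 5/4·(g−p) = 5/4·(-18,1) = (-22.5000,1.2500)
o1: d²=20 ≤ ρ²=37; F_rep = 6·(2,4)/20² = (0.0300,0.0600)
o2: d²=34 ≤ ρ²=37; F_rep = 6·(-5,3)/34² = (-0.0260,0.0156)
F = F_att + ΣF_rep = (-22.4960,1.3256)
p' = p + 1/5·F = (1.5008,11.2651)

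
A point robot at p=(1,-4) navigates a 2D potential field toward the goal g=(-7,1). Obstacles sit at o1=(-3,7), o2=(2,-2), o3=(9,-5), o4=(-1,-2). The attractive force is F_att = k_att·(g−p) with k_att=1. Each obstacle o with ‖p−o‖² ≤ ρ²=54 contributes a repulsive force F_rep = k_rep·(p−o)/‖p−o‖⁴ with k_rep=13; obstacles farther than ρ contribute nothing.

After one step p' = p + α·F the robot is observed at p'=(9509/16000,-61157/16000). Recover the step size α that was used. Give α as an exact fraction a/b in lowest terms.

α = 1/20

F_att = 1·(g−p) = 1·(-8,5) = (-8.0000,5.0000)
o1: d²=137 > ρ²=54 → inactive
o2: d²=5 ≤ ρ²=54; F_rep = 13·(-1,-2)/5² = (-0.5200,-1.0400)
o3: d²=65 > ρ²=54 → inactive
o4: d²=8 ≤ ρ²=54; F_rep = 13·(2,-2)/8² = (0.4062,-0.4062)
F = F_att + ΣF_rep = (-8.1137,3.5537)
Δp = p'−p = (-0.4057,0.1777); α = Δx/Fx = (-6491/16000) / (-6491/800) = 1/20
check: Δy/Fy = (2843/16000) / (2843/800) = 1/20 ✓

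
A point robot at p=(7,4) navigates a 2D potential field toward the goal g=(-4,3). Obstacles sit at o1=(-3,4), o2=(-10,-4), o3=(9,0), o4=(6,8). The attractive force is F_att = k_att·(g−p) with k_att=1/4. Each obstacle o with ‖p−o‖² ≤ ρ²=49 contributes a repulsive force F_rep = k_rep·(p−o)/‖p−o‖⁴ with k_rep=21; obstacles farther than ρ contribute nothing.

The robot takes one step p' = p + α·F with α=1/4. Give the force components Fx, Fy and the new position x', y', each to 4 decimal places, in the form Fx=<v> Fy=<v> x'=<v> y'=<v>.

F_att = 1/4·(g−p) = 1/4·(-11,-1) = (-2.7500,-0.2500)
o1: d²=100 > ρ²=49 → inactive
o2: d²=353 > ρ²=49 → inactive
o3: d²=20 ≤ ρ²=49; F_rep = 21·(-2,4)/20² = (-0.1050,0.2100)
o4: d²=17 ≤ ρ²=49; F_rep = 21·(1,-4)/17² = (0.0727,-0.2907)
F = F_att + ΣF_rep = (-2.7823,-0.3307)
p' = p + 1/4·F = (6.3044,3.9173)

Fx=-2.7823 Fy=-0.3307 x'=6.3044 y'=3.9173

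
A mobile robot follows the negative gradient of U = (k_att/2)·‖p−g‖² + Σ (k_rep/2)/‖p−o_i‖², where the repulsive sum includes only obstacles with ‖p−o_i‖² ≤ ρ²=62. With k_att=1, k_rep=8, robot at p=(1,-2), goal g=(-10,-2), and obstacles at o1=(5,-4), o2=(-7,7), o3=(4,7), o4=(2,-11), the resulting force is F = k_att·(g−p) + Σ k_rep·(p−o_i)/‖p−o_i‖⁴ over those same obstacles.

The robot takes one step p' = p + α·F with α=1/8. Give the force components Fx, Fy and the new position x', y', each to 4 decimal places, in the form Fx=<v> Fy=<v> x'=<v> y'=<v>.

Fx=-11.0800 Fy=0.0400 x'=-0.3850 y'=-1.9950

F_att = 1·(g−p) = 1·(-11,0) = (-11.0000,0.0000)
o1: d²=20 ≤ ρ²=62; F_rep = 8·(-4,2)/20² = (-0.0800,0.0400)
o2: d²=145 > ρ²=62 → inactive
o3: d²=90 > ρ²=62 → inactive
o4: d²=82 > ρ²=62 → inactive
F = F_att + ΣF_rep = (-11.0800,0.0400)
p' = p + 1/8·F = (-0.3850,-1.9950)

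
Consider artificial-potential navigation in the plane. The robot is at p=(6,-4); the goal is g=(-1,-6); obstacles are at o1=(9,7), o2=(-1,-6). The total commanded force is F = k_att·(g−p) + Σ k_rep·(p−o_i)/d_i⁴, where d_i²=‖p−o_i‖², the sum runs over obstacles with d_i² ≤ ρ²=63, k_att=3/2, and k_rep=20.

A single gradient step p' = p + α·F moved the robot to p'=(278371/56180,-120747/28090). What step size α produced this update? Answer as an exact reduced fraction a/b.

F_att = 3/2·(g−p) = 3/2·(-7,-2) = (-10.5000,-3.0000)
o1: d²=130 > ρ²=63 → inactive
o2: d²=53 ≤ ρ²=63; F_rep = 20·(7,2)/53² = (0.0498,0.0142)
F = F_att + ΣF_rep = (-10.4502,-2.9858)
Δp = p'−p = (-1.0450,-0.2986); α = Δx/Fx = (-58709/56180) / (-58709/5618) = 1/10
check: Δy/Fy = (-8387/28090) / (-8387/2809) = 1/10 ✓

α = 1/10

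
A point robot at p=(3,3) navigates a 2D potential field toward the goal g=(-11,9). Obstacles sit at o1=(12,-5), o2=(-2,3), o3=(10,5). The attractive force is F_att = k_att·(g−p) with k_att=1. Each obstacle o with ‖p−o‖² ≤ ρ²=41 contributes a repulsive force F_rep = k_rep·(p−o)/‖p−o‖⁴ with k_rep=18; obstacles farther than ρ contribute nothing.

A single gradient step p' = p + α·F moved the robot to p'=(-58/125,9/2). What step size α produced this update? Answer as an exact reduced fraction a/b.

α = 1/4

F_att = 1·(g−p) = 1·(-14,6) = (-14.0000,6.0000)
o1: d²=145 > ρ²=41 → inactive
o2: d²=25 ≤ ρ²=41; F_rep = 18·(5,0)/25² = (0.1440,0.0000)
o3: d²=53 > ρ²=41 → inactive
F = F_att + ΣF_rep = (-13.8560,6.0000)
Δp = p'−p = (-3.4640,1.5000); α = Δx/Fx = (-433/125) / (-1732/125) = 1/4
check: Δy/Fy = (3/2) / (6) = 1/4 ✓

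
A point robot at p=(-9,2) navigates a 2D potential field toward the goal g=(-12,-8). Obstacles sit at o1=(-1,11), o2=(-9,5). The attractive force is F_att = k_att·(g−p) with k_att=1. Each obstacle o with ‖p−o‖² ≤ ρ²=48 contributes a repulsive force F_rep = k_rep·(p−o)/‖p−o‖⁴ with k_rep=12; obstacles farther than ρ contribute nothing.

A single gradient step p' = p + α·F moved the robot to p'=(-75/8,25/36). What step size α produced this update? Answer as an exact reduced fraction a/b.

F_att = 1·(g−p) = 1·(-3,-10) = (-3.0000,-10.0000)
o1: d²=145 > ρ²=48 → inactive
o2: d²=9 ≤ ρ²=48; F_rep = 12·(0,-3)/9² = (0.0000,-0.4444)
F = F_att + ΣF_rep = (-3.0000,-10.4444)
Δp = p'−p = (-0.3750,-1.3056); α = Δx/Fx = (-3/8) / (-3) = 1/8
check: Δy/Fy = (-47/36) / (-94/9) = 1/8 ✓

α = 1/8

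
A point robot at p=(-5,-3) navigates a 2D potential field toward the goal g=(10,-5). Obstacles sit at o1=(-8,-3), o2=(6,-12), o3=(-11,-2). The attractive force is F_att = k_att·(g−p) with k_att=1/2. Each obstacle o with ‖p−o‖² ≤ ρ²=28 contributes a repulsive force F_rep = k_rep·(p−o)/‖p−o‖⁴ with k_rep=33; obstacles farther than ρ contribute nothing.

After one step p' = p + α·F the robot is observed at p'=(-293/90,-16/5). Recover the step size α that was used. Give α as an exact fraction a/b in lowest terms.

F_att = 1/2·(g−p) = 1/2·(15,-2) = (7.5000,-1.0000)
o1: d²=9 ≤ ρ²=28; F_rep = 33·(3,0)/9² = (1.2222,0.0000)
o2: d²=202 > ρ²=28 → inactive
o3: d²=37 > ρ²=28 → inactive
F = F_att + ΣF_rep = (8.7222,-1.0000)
Δp = p'−p = (1.7444,-0.2000); α = Δx/Fx = (157/90) / (157/18) = 1/5
check: Δy/Fy = (-1/5) / (-1) = 1/5 ✓

α = 1/5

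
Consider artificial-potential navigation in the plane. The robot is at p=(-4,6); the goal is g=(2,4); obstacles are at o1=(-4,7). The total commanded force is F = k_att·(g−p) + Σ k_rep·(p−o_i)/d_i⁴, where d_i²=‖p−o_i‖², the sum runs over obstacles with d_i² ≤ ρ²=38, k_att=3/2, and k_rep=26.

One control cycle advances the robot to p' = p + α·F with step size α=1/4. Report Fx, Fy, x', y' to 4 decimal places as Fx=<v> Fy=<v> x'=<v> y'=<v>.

Fx=9.0000 Fy=-29.0000 x'=-1.7500 y'=-1.2500

F_att = 3/2·(g−p) = 3/2·(6,-2) = (9.0000,-3.0000)
o1: d²=1 ≤ ρ²=38; F_rep = 26·(0,-1)/1² = (0.0000,-26.0000)
F = F_att + ΣF_rep = (9.0000,-29.0000)
p' = p + 1/4·F = (-1.7500,-1.2500)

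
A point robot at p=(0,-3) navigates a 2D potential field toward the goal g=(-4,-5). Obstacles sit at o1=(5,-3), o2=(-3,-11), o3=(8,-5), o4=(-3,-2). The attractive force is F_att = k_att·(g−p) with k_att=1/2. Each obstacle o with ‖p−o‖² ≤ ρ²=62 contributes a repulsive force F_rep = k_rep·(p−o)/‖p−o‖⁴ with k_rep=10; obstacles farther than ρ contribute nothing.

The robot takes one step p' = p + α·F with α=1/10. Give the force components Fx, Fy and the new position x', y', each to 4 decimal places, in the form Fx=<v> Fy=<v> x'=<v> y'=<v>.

Fx=-1.7800 Fy=-1.1000 x'=-0.1780 y'=-3.1100

F_att = 1/2·(g−p) = 1/2·(-4,-2) = (-2.0000,-1.0000)
o1: d²=25 ≤ ρ²=62; F_rep = 10·(-5,0)/25² = (-0.0800,0.0000)
o2: d²=73 > ρ²=62 → inactive
o3: d²=68 > ρ²=62 → inactive
o4: d²=10 ≤ ρ²=62; F_rep = 10·(3,-1)/10² = (0.3000,-0.1000)
F = F_att + ΣF_rep = (-1.7800,-1.1000)
p' = p + 1/10·F = (-0.1780,-3.1100)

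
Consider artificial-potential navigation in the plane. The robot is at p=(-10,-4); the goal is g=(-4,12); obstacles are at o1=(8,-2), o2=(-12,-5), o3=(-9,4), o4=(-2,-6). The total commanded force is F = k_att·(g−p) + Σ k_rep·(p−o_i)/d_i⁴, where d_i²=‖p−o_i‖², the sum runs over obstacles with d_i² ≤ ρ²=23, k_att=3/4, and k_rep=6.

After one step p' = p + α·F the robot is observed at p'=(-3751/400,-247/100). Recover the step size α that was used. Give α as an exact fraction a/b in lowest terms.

F_att = 3/4·(g−p) = 3/4·(6,16) = (4.5000,12.0000)
o1: d²=328 > ρ²=23 → inactive
o2: d²=5 ≤ ρ²=23; F_rep = 6·(2,1)/5² = (0.4800,0.2400)
o3: d²=65 > ρ²=23 → inactive
o4: d²=68 > ρ²=23 → inactive
F = F_att + ΣF_rep = (4.9800,12.2400)
Δp = p'−p = (0.6225,1.5300); α = Δx/Fx = (249/400) / (249/50) = 1/8
check: Δy/Fy = (153/100) / (306/25) = 1/8 ✓

α = 1/8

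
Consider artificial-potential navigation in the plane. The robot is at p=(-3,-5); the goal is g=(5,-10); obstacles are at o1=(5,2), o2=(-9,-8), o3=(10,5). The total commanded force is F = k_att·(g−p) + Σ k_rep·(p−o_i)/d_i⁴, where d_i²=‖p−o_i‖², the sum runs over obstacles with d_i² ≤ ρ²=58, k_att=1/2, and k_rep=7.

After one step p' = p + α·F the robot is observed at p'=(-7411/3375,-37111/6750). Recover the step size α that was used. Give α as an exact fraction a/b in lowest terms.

F_att = 1/2·(g−p) = 1/2·(8,-5) = (4.0000,-2.5000)
o1: d²=113 > ρ²=58 → inactive
o2: d²=45 ≤ ρ²=58; F_rep = 7·(6,3)/45² = (0.0207,0.0104)
o3: d²=269 > ρ²=58 → inactive
F = F_att + ΣF_rep = (4.0207,-2.4896)
Δp = p'−p = (0.8041,-0.4979); α = Δx/Fx = (2714/3375) / (2714/675) = 1/5
check: Δy/Fy = (-3361/6750) / (-3361/1350) = 1/5 ✓

α = 1/5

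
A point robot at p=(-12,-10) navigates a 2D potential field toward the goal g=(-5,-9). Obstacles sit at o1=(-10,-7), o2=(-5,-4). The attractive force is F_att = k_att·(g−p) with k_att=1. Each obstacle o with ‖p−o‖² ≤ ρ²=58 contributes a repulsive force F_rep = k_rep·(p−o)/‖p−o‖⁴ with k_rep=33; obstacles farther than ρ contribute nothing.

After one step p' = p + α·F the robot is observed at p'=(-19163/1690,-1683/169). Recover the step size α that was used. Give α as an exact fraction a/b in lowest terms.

F_att = 1·(g−p) = 1·(7,1) = (7.0000,1.0000)
o1: d²=13 ≤ ρ²=58; F_rep = 33·(-2,-3)/13² = (-0.3905,-0.5858)
o2: d²=85 > ρ²=58 → inactive
F = F_att + ΣF_rep = (6.6095,0.4142)
Δp = p'−p = (0.6609,0.0414); α = Δx/Fx = (1117/1690) / (1117/169) = 1/10
check: Δy/Fy = (7/169) / (70/169) = 1/10 ✓

α = 1/10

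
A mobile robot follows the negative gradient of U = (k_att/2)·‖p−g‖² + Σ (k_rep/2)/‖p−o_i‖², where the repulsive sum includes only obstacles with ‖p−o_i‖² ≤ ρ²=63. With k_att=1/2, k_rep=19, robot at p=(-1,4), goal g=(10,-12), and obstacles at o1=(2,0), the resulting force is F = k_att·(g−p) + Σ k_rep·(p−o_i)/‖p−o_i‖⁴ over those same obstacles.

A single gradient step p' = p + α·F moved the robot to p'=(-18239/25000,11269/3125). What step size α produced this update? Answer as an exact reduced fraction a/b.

F_att = 1/2·(g−p) = 1/2·(11,-16) = (5.5000,-8.0000)
o1: d²=25 ≤ ρ²=63; F_rep = 19·(-3,4)/25² = (-0.0912,0.1216)
F = F_att + ΣF_rep = (5.4088,-7.8784)
Δp = p'−p = (0.2704,-0.3939); α = Δx/Fx = (6761/25000) / (6761/1250) = 1/20
check: Δy/Fy = (-1231/3125) / (-4924/625) = 1/20 ✓

α = 1/20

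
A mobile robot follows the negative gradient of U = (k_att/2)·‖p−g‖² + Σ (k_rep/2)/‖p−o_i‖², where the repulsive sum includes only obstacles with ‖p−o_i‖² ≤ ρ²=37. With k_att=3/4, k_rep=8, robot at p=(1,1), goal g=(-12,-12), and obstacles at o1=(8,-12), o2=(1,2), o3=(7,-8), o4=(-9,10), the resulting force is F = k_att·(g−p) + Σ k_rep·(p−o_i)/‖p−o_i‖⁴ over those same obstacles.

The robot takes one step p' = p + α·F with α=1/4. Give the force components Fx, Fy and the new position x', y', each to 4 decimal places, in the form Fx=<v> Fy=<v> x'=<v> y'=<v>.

Fx=-9.7500 Fy=-17.7500 x'=-1.4375 y'=-3.4375

F_att = 3/4·(g−p) = 3/4·(-13,-13) = (-9.7500,-9.7500)
o1: d²=218 > ρ²=37 → inactive
o2: d²=1 ≤ ρ²=37; F_rep = 8·(0,-1)/1² = (0.0000,-8.0000)
o3: d²=117 > ρ²=37 → inactive
o4: d²=181 > ρ²=37 → inactive
F = F_att + ΣF_rep = (-9.7500,-17.7500)
p' = p + 1/4·F = (-1.4375,-3.4375)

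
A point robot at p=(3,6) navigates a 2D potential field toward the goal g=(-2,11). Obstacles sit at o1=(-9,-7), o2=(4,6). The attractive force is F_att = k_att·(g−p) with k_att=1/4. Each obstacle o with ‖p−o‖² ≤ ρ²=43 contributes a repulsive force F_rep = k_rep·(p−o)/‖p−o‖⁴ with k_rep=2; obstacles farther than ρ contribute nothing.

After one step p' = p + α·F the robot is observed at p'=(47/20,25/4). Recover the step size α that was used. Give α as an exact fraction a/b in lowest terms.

F_att = 1/4·(g−p) = 1/4·(-5,5) = (-1.2500,1.2500)
o1: d²=313 > ρ²=43 → inactive
o2: d²=1 ≤ ρ²=43; F_rep = 2·(-1,0)/1² = (-2.0000,0.0000)
F = F_att + ΣF_rep = (-3.2500,1.2500)
Δp = p'−p = (-0.6500,0.2500); α = Δx/Fx = (-13/20) / (-13/4) = 1/5
check: Δy/Fy = (1/4) / (5/4) = 1/5 ✓

α = 1/5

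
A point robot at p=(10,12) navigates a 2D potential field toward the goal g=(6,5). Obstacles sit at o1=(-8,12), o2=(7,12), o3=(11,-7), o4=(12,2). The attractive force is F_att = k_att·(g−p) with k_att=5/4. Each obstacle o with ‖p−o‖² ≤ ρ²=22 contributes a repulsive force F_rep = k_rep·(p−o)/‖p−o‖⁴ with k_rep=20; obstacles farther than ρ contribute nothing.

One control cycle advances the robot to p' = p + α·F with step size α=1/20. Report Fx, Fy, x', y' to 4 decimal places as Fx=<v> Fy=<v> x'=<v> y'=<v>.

Fx=-4.2593 Fy=-8.7500 x'=9.7870 y'=11.5625

F_att = 5/4·(g−p) = 5/4·(-4,-7) = (-5.0000,-8.7500)
o1: d²=324 > ρ²=22 → inactive
o2: d²=9 ≤ ρ²=22; F_rep = 20·(3,0)/9² = (0.7407,0.0000)
o3: d²=362 > ρ²=22 → inactive
o4: d²=104 > ρ²=22 → inactive
F = F_att + ΣF_rep = (-4.2593,-8.7500)
p' = p + 1/20·F = (9.7870,11.5625)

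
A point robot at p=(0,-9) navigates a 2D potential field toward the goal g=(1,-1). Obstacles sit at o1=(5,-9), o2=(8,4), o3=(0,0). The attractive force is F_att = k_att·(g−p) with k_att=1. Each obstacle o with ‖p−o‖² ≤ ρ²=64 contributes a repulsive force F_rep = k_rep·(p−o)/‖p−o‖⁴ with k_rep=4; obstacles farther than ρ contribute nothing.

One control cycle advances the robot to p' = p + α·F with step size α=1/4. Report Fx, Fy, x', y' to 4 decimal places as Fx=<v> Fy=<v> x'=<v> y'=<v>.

F_att = 1·(g−p) = 1·(1,8) = (1.0000,8.0000)
o1: d²=25 ≤ ρ²=64; F_rep = 4·(-5,0)/25² = (-0.0320,0.0000)
o2: d²=233 > ρ²=64 → inactive
o3: d²=81 > ρ²=64 → inactive
F = F_att + ΣF_rep = (0.9680,8.0000)
p' = p + 1/4·F = (0.2420,-7.0000)

Fx=0.9680 Fy=8.0000 x'=0.2420 y'=-7.0000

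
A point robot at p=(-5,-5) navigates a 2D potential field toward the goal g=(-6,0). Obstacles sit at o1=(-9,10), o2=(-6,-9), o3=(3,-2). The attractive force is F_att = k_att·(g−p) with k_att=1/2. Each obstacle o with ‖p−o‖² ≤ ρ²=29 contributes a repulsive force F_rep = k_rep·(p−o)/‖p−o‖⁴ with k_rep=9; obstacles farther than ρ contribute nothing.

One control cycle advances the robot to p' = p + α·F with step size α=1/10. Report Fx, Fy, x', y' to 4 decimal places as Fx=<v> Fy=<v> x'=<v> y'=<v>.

F_att = 1/2·(g−p) = 1/2·(-1,5) = (-0.5000,2.5000)
o1: d²=241 > ρ²=29 → inactive
o2: d²=17 ≤ ρ²=29; F_rep = 9·(1,4)/17² = (0.0311,0.1246)
o3: d²=73 > ρ²=29 → inactive
F = F_att + ΣF_rep = (-0.4689,2.6246)
p' = p + 1/10·F = (-5.0469,-4.7375)

Fx=-0.4689 Fy=2.6246 x'=-5.0469 y'=-4.7375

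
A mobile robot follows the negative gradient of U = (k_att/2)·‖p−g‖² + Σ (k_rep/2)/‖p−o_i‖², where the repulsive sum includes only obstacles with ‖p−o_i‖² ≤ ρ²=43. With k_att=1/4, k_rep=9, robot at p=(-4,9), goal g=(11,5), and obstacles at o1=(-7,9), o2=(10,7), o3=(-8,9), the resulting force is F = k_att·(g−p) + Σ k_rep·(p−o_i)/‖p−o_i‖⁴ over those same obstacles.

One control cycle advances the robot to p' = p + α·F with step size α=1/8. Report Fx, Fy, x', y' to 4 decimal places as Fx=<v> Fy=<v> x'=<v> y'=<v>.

F_att = 1/4·(g−p) = 1/4·(15,-4) = (3.7500,-1.0000)
o1: d²=9 ≤ ρ²=43; F_rep = 9·(3,0)/9² = (0.3333,0.0000)
o2: d²=200 > ρ²=43 → inactive
o3: d²=16 ≤ ρ²=43; F_rep = 9·(4,0)/16² = (0.1406,0.0000)
F = F_att + ΣF_rep = (4.2240,-1.0000)
p' = p + 1/8·F = (-3.4720,8.8750)

Fx=4.2240 Fy=-1.0000 x'=-3.4720 y'=8.8750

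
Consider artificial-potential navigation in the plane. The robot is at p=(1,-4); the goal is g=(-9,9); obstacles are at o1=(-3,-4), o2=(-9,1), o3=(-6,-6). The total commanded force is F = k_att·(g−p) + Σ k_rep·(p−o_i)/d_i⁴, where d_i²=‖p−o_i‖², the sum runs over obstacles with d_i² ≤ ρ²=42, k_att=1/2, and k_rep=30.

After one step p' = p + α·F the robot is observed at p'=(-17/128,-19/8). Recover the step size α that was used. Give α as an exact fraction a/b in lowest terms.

α = 1/4

F_att = 1/2·(g−p) = 1/2·(-10,13) = (-5.0000,6.5000)
o1: d²=16 ≤ ρ²=42; F_rep = 30·(4,0)/16² = (0.4688,0.0000)
o2: d²=125 > ρ²=42 → inactive
o3: d²=53 > ρ²=42 → inactive
F = F_att + ΣF_rep = (-4.5312,6.5000)
Δp = p'−p = (-1.1328,1.6250); α = Δx/Fx = (-145/128) / (-145/32) = 1/4
check: Δy/Fy = (13/8) / (13/2) = 1/4 ✓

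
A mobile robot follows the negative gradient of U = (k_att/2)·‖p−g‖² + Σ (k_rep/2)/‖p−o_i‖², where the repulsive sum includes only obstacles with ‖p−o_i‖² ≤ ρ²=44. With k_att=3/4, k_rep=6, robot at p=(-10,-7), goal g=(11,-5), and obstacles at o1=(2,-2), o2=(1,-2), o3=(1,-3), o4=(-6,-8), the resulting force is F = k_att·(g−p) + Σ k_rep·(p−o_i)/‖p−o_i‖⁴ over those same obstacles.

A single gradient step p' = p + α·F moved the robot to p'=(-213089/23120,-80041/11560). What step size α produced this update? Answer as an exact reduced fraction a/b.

F_att = 3/4·(g−p) = 3/4·(21,2) = (15.7500,1.5000)
o1: d²=169 > ρ²=44 → inactive
o2: d²=146 > ρ²=44 → inactive
o3: d²=137 > ρ²=44 → inactive
o4: d²=17 ≤ ρ²=44; F_rep = 6·(-4,1)/17² = (-0.0830,0.0208)
F = F_att + ΣF_rep = (15.6670,1.5208)
Δp = p'−p = (0.7833,0.0760); α = Δx/Fx = (18111/23120) / (18111/1156) = 1/20
check: Δy/Fy = (879/11560) / (879/578) = 1/20 ✓

α = 1/20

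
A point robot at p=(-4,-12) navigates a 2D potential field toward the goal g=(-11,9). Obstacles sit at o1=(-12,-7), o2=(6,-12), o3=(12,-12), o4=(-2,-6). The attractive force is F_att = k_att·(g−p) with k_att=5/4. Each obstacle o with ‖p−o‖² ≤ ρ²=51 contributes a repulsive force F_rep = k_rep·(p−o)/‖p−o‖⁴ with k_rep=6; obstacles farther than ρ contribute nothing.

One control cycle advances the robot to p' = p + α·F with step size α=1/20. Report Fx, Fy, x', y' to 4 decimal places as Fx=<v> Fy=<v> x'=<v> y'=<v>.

Fx=-8.7575 Fy=26.2275 x'=-4.4379 y'=-10.6886

F_att = 5/4·(g−p) = 5/4·(-7,21) = (-8.7500,26.2500)
o1: d²=89 > ρ²=51 → inactive
o2: d²=100 > ρ²=51 → inactive
o3: d²=256 > ρ²=51 → inactive
o4: d²=40 ≤ ρ²=51; F_rep = 6·(-2,-6)/40² = (-0.0075,-0.0225)
F = F_att + ΣF_rep = (-8.7575,26.2275)
p' = p + 1/20·F = (-4.4379,-10.6886)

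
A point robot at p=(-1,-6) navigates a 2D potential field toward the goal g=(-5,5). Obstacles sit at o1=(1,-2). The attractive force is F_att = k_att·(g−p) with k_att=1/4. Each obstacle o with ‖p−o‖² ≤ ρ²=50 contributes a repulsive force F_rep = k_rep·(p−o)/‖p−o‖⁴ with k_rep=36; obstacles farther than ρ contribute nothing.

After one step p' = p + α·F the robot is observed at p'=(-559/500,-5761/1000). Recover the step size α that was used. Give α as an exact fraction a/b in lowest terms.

F_att = 1/4·(g−p) = 1/4·(-4,11) = (-1.0000,2.7500)
o1: d²=20 ≤ ρ²=50; F_rep = 36·(-2,-4)/20² = (-0.1800,-0.3600)
F = F_att + ΣF_rep = (-1.1800,2.3900)
Δp = p'−p = (-0.1180,0.2390); α = Δx/Fx = (-59/500) / (-59/50) = 1/10
check: Δy/Fy = (239/1000) / (239/100) = 1/10 ✓

α = 1/10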